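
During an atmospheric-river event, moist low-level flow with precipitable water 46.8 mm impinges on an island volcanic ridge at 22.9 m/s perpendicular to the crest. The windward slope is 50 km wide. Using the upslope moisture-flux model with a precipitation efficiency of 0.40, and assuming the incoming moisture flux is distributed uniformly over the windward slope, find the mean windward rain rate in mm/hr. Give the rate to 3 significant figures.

R ≈ 30.9 mm/hr

Incoming column moisture flux per unit ridge length: F = V × PW = 22.9 × 46.8 = 1071.72 mm·m/s.
Spread over the 50 km slope with efficiency ε = 0.40: R = ε·F/W = 0.40 × 1071.72 / 50000 m = 8.574e-03 mm/s.
R = 8.574e-03 × 3600 = 30.9 mm/hr.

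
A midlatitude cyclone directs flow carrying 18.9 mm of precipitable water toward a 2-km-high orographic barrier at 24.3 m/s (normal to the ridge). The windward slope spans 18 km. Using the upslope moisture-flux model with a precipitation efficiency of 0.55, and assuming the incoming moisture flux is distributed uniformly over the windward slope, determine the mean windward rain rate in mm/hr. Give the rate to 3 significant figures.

Incoming column moisture flux per unit ridge length: F = V × PW = 24.3 × 18.9 = 459.27 mm·m/s.
Spread over the 18 km slope with efficiency ε = 0.55: R = ε·F/W = 0.55 × 459.27 / 18000 m = 1.403e-02 mm/s.
R = 1.403e-02 × 3600 = 50.5 mm/hr.

R ≈ 50.5 mm/hr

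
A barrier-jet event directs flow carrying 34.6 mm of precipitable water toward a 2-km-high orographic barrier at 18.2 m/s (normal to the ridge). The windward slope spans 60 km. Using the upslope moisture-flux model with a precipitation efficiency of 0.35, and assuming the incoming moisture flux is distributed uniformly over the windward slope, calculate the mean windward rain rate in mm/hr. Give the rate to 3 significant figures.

Incoming column moisture flux per unit ridge length: F = V × PW = 18.2 × 34.6 = 629.72 mm·m/s.
Spread over the 60 km slope with efficiency ε = 0.35: R = ε·F/W = 0.35 × 629.72 / 60000 m = 3.673e-03 mm/s.
R = 3.673e-03 × 3600 = 13.2 mm/hr.

R ≈ 13.2 mm/hr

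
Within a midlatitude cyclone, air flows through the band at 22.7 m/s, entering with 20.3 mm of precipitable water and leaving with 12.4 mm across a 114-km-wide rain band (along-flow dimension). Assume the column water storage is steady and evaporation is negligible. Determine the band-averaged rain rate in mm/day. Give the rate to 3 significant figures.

Column moisture flux per unit crosswind length is F = V × PW.
Inflow: F_in = 22.7 × 20.3 = 460.81 mm·m/s
Outflow: F_out = 22.7 × 12.4 = 281.48 mm·m/s
Steady-state rate R = (F_in − F_out)/L = (460.81 − 281.48) / 114000 m = 1.573e-03 mm/s.
R = 1.573e-03 × 3600 × 24 = 136 mm/day.

R ≈ 136 mm/day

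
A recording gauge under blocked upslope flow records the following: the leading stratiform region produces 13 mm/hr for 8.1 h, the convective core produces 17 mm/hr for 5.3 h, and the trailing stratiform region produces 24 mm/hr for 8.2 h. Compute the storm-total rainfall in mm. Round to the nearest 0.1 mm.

Total = Σ Rᵢ Δtᵢ = 13 × 8.1 + 17 × 5.3 + 24 × 8.2
      = 105.3 + 90.1 + 196.8 = 392.2 mm.

total ≈ 392.2 mm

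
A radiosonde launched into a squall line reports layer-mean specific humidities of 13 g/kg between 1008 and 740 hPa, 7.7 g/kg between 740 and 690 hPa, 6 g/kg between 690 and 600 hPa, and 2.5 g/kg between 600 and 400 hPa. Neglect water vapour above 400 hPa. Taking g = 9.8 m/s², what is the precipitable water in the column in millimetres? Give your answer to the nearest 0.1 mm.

Precipitable water is the column-integrated vapour mass per unit area: PW = (1/g) Σ q̄ Δp, with q in kg/kg and Δp in Pa (1 kg/m² of water = 1 mm).
Layer 1008–740 hPa: Δp = 268 hPa = 26800 Pa, q̄ = 0.013 kg/kg → 0.013 × 26800 / 9.8 = 35.55 mm
Layer 740–690 hPa: Δp = 50 hPa = 5000 Pa, q̄ = 0.0077 kg/kg → 0.0077 × 5000 / 9.8 = 3.93 mm
Layer 690–600 hPa: Δp = 90 hPa = 9000 Pa, q̄ = 0.006 kg/kg → 0.006 × 9000 / 9.8 = 5.51 mm
Layer 600–400 hPa: Δp = 200 hPa = 20000 Pa, q̄ = 0.0025 kg/kg → 0.0025 × 20000 / 9.8 = 5.10 mm
PW = 35.55 + 3.93 + 5.51 + 5.10 = 50.09 ≈ 50.1 mm.

PW ≈ 50.1 mm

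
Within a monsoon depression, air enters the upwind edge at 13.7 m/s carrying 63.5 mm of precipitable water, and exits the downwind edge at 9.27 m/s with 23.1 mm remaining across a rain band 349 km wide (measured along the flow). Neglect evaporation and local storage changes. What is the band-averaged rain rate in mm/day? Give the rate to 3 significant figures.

Column moisture flux per unit crosswind length is F = V × PW.
Inflow: F_in = 13.7 × 63.5 = 869.95 mm·m/s
Outflow: F_out = 9.27 × 23.1 = 214.137 mm·m/s
Steady-state rate R = (F_in − F_out)/L = (869.95 − 214.137) / 349000 m = 1.879e-03 mm/s.
R = 1.879e-03 × 3600 × 24 = 162 mm/day.

R ≈ 162 mm/day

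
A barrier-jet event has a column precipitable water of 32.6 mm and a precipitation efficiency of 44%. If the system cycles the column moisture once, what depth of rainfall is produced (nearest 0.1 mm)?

rainfall ≈ 14.3 mm

Rainfall = ε × PW = 0.44 × 32.6 = 14.3 mm.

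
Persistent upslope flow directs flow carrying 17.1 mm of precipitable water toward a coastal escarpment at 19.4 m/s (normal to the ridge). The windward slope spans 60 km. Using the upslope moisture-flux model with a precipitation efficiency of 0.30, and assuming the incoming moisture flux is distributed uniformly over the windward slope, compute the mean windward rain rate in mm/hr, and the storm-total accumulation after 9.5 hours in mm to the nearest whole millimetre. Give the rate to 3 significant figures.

R ≈ 5.97 mm/hr; total ≈ 57 mm

Incoming column moisture flux per unit ridge length: F = V × PW = 19.4 × 17.1 = 331.74 mm·m/s.
Spread over the 60 km slope with efficiency ε = 0.30: R = ε·F/W = 0.30 × 331.74 / 60000 m = 1.659e-03 mm/s.
R = 1.659e-03 × 3600 = 5.97 mm/hr.
Over 9.5 h: total = 5.97 × 9.5 = 56.715 ≈ 57 mm.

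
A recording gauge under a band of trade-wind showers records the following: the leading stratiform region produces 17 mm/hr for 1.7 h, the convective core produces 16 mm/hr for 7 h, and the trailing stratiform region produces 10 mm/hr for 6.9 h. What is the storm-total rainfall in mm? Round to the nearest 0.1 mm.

Total = Σ Rᵢ Δtᵢ = 17 × 1.7 + 16 × 7 + 10 × 6.9
      = 28.9 + 112 + 69 = 209.9 mm.

total ≈ 209.9 mm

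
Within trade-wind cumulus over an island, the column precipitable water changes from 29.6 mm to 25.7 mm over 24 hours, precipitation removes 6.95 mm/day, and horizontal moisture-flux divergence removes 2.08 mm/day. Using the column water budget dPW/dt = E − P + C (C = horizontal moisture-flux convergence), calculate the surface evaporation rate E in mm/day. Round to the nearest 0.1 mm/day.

E ≈ 5.1 mm/day

dPW/dt = (25.7 − 29.6) mm / (24/24 day) = -3.900 mm/day.
E = dPW/dt + P − C = (-3.900) + 6.95 − (-2.08) = 5.1 mm/day.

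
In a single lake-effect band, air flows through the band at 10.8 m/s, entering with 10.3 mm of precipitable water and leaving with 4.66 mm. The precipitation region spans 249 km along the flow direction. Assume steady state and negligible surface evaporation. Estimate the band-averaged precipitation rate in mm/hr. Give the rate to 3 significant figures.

Column moisture flux per unit crosswind length is F = V × PW.
Inflow: F_in = 10.8 × 10.3 = 111.24 mm·m/s
Outflow: F_out = 10.8 × 4.66 = 50.328 mm·m/s
Steady-state rate R = (F_in − F_out)/L = (111.24 − 50.328) / 249000 m = 2.446e-04 mm/s.
R = 2.446e-04 × 3600 = 0.881 mm/hr.

R ≈ 0.881 mm/hr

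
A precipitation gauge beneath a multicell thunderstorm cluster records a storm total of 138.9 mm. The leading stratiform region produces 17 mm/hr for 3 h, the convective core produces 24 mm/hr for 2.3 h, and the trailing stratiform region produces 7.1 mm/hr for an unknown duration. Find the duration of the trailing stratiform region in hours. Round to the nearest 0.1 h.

Known phases: 17 × 3 + 24 × 2.3 = 51 + 55.2 = 106.2 mm.
Remaining depth = 138.9 − 106.2 = 32.7 mm.
Duration = 32.7 / 7.1 = 4.6 h.

duration ≈ 4.6 h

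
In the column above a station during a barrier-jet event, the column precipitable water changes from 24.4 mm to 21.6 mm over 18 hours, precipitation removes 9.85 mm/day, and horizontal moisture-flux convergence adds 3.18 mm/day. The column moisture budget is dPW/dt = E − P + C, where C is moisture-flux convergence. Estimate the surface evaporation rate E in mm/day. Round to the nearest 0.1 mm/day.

dPW/dt = (21.6 − 24.4) mm / (18/24 day) = -3.733 mm/day.
E = dPW/dt + P − C = (-3.733) + 9.85 − (3.18) = 2.9 mm/day.

E ≈ 2.9 mm/day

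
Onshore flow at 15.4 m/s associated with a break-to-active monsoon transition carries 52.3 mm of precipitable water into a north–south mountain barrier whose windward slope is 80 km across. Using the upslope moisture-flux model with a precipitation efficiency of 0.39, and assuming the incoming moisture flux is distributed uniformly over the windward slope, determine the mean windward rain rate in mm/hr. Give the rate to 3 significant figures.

Incoming column moisture flux per unit ridge length: F = V × PW = 15.4 × 52.3 = 805.42 mm·m/s.
Spread over the 80 km slope with efficiency ε = 0.39: R = ε·F/W = 0.39 × 805.42 / 80000 m = 3.926e-03 mm/s.
R = 3.926e-03 × 3600 = 14.1 mm/hr.

R ≈ 14.1 mm/hr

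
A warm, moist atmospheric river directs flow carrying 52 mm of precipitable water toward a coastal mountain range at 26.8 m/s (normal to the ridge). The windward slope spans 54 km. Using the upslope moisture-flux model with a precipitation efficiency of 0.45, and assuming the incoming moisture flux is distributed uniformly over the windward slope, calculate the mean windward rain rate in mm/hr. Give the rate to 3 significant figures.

Incoming column moisture flux per unit ridge length: F = V × PW = 26.8 × 52 = 1393.6 mm·m/s.
Spread over the 54 km slope with efficiency ε = 0.45: R = ε·F/W = 0.45 × 1393.6 / 54000 m = 1.161e-02 mm/s.
R = 1.161e-02 × 3600 = 41.8 mm/hr.

R ≈ 41.8 mm/hr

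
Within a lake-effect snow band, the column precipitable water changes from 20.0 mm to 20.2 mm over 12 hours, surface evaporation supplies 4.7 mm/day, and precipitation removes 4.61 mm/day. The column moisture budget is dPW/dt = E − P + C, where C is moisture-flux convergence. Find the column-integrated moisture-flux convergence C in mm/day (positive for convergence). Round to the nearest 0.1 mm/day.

C ≈ 0.3 mm/day

dPW/dt = (20.2 − 20.0) mm / (12/24 day) = +0.400 mm/day.
C = dPW/dt − E + P = (+0.400) − 4.7 + 4.61 = 0.3 mm/day.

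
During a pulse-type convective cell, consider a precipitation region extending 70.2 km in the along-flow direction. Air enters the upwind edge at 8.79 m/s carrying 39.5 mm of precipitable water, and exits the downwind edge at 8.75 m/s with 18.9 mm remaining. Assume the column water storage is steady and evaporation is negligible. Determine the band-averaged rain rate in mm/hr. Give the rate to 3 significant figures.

R ≈ 9.32 mm/hr

Column moisture flux per unit crosswind length is F = V × PW.
Inflow: F_in = 8.79 × 39.5 = 347.205 mm·m/s
Outflow: F_out = 8.75 × 18.9 = 165.375 mm·m/s
Steady-state rate R = (F_in − F_out)/L = (347.205 − 165.375) / 70200 m = 2.590e-03 mm/s.
R = 2.590e-03 × 3600 = 9.32 mm/hr.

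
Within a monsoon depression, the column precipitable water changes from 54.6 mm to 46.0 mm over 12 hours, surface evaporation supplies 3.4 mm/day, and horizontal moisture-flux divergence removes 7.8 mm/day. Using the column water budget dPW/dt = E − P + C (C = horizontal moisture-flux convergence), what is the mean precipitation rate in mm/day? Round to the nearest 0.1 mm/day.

dPW/dt = (46.0 − 54.6) mm / (12/24 day) = -17.200 mm/day.
P = E + C − dPW/dt = 3.4 + (-7.8) − (-17.200) = 12.8 mm/day.

P ≈ 12.8 mm/day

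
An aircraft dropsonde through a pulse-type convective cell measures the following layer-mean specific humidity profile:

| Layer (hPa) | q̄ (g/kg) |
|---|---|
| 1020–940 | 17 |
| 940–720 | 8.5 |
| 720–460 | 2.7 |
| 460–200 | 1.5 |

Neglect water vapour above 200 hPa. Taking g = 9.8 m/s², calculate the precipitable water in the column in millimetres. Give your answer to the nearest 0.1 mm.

Precipitable water is the column-integrated vapour mass per unit area: PW = (1/g) Σ q̄ Δp, with q in kg/kg and Δp in Pa (1 kg/m² of water = 1 mm).
Layer 1020–940 hPa: Δp = 80 hPa = 8000 Pa, q̄ = 0.017 kg/kg → 0.017 × 8000 / 9.8 = 13.88 mm
Layer 940–720 hPa: Δp = 220 hPa = 22000 Pa, q̄ = 0.0085 kg/kg → 0.0085 × 22000 / 9.8 = 19.08 mm
Layer 720–460 hPa: Δp = 260 hPa = 26000 Pa, q̄ = 0.0027 kg/kg → 0.0027 × 26000 / 9.8 = 7.16 mm
Layer 460–200 hPa: Δp = 260 hPa = 26000 Pa, q̄ = 0.0015 kg/kg → 0.0015 × 26000 / 9.8 = 3.98 mm
PW = 13.88 + 19.08 + 7.16 + 3.98 = 44.10 ≈ 44.1 mm.

PW ≈ 44.1 mm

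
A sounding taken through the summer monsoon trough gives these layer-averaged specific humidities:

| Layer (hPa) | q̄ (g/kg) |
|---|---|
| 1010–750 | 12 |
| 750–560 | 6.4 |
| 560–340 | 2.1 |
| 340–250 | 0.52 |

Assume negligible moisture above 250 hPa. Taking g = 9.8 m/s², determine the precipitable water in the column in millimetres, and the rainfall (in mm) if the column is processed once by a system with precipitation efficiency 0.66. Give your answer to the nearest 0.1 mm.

Precipitable water is the column-integrated vapour mass per unit area: PW = (1/g) Σ q̄ Δp, with q in kg/kg and Δp in Pa (1 kg/m² of water = 1 mm).
Layer 1010–750 hPa: Δp = 260 hPa = 26000 Pa, q̄ = 0.012 kg/kg → 0.012 × 26000 / 9.8 = 31.84 mm
Layer 750–560 hPa: Δp = 190 hPa = 19000 Pa, q̄ = 0.0064 kg/kg → 0.0064 × 19000 / 9.8 = 12.41 mm
Layer 560–340 hPa: Δp = 220 hPa = 22000 Pa, q̄ = 0.0021 kg/kg → 0.0021 × 22000 / 9.8 = 4.71 mm
Layer 340–250 hPa: Δp = 90 hPa = 9000 Pa, q̄ = 0.00052 kg/kg → 0.00052 × 9000 / 9.8 = 0.48 mm
PW = 31.84 + 12.41 + 4.71 + 0.48 = 49.44 ≈ 49.4 mm.
Rainfall = ε × PW = 0.66 × 49.4 = 32.6 mm.

PW ≈ 49.4 mm; rainfall ≈ 32.6 mm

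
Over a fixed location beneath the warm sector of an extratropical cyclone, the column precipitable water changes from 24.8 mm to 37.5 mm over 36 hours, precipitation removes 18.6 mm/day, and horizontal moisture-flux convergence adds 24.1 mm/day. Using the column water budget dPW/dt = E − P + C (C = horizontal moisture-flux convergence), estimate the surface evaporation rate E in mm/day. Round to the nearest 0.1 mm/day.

E ≈ 3.0 mm/day

dPW/dt = (37.5 − 24.8) mm / (36/24 day) = +8.467 mm/day.
E = dPW/dt + P − C = (+8.467) + 18.6 − (24.1) = 3.0 mm/day.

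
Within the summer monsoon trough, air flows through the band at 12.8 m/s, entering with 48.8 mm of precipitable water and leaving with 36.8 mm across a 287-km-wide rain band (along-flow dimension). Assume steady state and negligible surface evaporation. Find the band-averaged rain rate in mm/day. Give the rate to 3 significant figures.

R ≈ 46.2 mm/day

Column moisture flux per unit crosswind length is F = V × PW.
Inflow: F_in = 12.8 × 48.8 = 624.64 mm·m/s
Outflow: F_out = 12.8 × 36.8 = 471.04 mm·m/s
Steady-state rate R = (F_in − F_out)/L = (624.64 − 471.04) / 287000 m = 5.352e-04 mm/s.
R = 5.352e-04 × 3600 × 24 = 46.2 mm/day.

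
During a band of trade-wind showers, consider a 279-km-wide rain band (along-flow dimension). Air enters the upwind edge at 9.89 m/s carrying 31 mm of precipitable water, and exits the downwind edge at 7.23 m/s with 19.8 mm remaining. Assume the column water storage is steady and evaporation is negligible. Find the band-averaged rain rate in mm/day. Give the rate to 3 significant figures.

R ≈ 50.6 mm/day

Column moisture flux per unit crosswind length is F = V × PW.
Inflow: F_in = 9.89 × 31 = 306.59 mm·m/s
Outflow: F_out = 7.23 × 19.8 = 143.154 mm·m/s
Steady-state rate R = (F_in − F_out)/L = (306.59 − 143.154) / 279000 m = 5.858e-04 mm/s.
R = 5.858e-04 × 3600 × 24 = 50.6 mm/day.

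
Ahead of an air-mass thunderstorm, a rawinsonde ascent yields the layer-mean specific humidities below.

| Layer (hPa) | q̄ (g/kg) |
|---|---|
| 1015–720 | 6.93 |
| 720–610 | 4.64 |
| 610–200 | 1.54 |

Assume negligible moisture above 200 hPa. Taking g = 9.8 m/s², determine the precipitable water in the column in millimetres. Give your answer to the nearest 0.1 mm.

Precipitable water is the column-integrated vapour mass per unit area: PW = (1/g) Σ q̄ Δp, with q in kg/kg and Δp in Pa (1 kg/m² of water = 1 mm).
Layer 1015–720 hPa: Δp = 295 hPa = 29500 Pa, q̄ = 0.00693 kg/kg → 0.00693 × 29500 / 9.8 = 20.86 mm
Layer 720–610 hPa: Δp = 110 hPa = 11000 Pa, q̄ = 0.00464 kg/kg → 0.00464 × 11000 / 9.8 = 5.21 mm
Layer 610–200 hPa: Δp = 410 hPa = 41000 Pa, q̄ = 0.00154 kg/kg → 0.00154 × 41000 / 9.8 = 6.44 mm
PW = 20.86 + 5.21 + 6.44 = 32.51 ≈ 32.5 mm.

PW ≈ 32.5 mm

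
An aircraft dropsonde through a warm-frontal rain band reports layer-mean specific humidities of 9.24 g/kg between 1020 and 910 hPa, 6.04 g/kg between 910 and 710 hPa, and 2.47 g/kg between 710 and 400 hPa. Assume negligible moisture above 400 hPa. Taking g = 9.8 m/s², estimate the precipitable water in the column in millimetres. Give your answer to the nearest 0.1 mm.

PW ≈ 30.5 mm

Precipitable water is the column-integrated vapour mass per unit area: PW = (1/g) Σ q̄ Δp, with q in kg/kg and Δp in Pa (1 kg/m² of water = 1 mm).
Layer 1020–910 hPa: Δp = 110 hPa = 11000 Pa, q̄ = 0.00924 kg/kg → 0.00924 × 11000 / 9.8 = 10.37 mm
Layer 910–710 hPa: Δp = 200 hPa = 20000 Pa, q̄ = 0.00604 kg/kg → 0.00604 × 20000 / 9.8 = 12.33 mm
Layer 710–400 hPa: Δp = 310 hPa = 31000 Pa, q̄ = 0.00247 kg/kg → 0.00247 × 31000 / 9.8 = 7.81 mm
PW = 10.37 + 12.33 + 7.81 = 30.51 ≈ 30.5 mm.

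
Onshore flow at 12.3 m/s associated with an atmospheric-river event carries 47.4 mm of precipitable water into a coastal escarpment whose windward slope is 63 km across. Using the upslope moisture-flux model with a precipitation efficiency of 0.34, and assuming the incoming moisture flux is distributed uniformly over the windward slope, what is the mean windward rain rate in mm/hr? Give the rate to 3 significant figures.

Incoming column moisture flux per unit ridge length: F = V × PW = 12.3 × 47.4 = 583.02 mm·m/s.
Spread over the 63 km slope with efficiency ε = 0.34: R = ε·F/W = 0.34 × 583.02 / 63000 m = 3.146e-03 mm/s.
R = 3.146e-03 × 3600 = 11.3 mm/hr.

R ≈ 11.3 mm/hr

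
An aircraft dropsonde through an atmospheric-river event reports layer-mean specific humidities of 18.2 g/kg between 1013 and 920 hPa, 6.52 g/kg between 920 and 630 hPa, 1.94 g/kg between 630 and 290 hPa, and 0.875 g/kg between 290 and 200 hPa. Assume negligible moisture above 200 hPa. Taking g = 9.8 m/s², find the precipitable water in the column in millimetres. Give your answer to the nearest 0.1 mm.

Precipitable water is the column-integrated vapour mass per unit area: PW = (1/g) Σ q̄ Δp, with q in kg/kg and Δp in Pa (1 kg/m² of water = 1 mm).
Layer 1013–920 hPa: Δp = 93 hPa = 9300 Pa, q̄ = 0.0182 kg/kg → 0.0182 × 9300 / 9.8 = 17.27 mm
Layer 920–630 hPa: Δp = 290 hPa = 29000 Pa, q̄ = 0.00652 kg/kg → 0.00652 × 29000 / 9.8 = 19.29 mm
Layer 630–290 hPa: Δp = 340 hPa = 34000 Pa, q̄ = 0.00194 kg/kg → 0.00194 × 34000 / 9.8 = 6.73 mm
Layer 290–200 hPa: Δp = 90 hPa = 9000 Pa, q̄ = 0.000875 kg/kg → 0.000875 × 9000 / 9.8 = 0.80 mm
PW = 17.27 + 19.29 + 6.73 + 0.80 = 44.09 ≈ 44.1 mm.

PW ≈ 44.1 mm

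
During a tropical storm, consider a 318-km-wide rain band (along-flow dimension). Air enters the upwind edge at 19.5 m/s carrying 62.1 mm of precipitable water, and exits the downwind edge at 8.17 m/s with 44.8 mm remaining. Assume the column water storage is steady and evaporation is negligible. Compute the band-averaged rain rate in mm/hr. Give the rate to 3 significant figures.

Column moisture flux per unit crosswind length is F = V × PW.
Inflow: F_in = 19.5 × 62.1 = 1210.95 mm·m/s
Outflow: F_out = 8.17 × 44.8 = 366.016 mm·m/s
Steady-state rate R = (F_in − F_out)/L = (1210.95 − 366.016) / 318000 m = 2.657e-03 mm/s.
R = 2.657e-03 × 3600 = 9.57 mm/hr.

R ≈ 9.57 mm/hr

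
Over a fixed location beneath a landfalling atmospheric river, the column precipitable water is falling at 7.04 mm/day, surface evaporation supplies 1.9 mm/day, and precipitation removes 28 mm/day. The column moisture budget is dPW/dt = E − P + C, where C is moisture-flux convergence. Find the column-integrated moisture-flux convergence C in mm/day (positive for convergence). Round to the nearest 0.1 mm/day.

dPW/dt = -7.04 mm/day.
C = dPW/dt − E + P = (-7.04) − 1.9 + 28 = 19.1 mm/day.

C ≈ 19.1 mm/day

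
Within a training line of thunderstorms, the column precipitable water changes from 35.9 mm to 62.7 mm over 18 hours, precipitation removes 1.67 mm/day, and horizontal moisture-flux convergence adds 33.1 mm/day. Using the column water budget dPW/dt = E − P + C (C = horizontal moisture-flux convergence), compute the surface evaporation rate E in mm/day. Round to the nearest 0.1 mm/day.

dPW/dt = (62.7 − 35.9) mm / (18/24 day) = +35.733 mm/day.
E = dPW/dt + P − C = (+35.733) + 1.67 − (33.1) = 4.3 mm/day.

E ≈ 4.3 mm/day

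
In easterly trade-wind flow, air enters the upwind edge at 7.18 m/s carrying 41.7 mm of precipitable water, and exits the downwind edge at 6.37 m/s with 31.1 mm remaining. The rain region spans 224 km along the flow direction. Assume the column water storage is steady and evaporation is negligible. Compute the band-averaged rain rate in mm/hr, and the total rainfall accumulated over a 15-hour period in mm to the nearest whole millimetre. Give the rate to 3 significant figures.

Column moisture flux per unit crosswind length is F = V × PW.
Inflow: F_in = 7.18 × 41.7 = 299.406 mm·m/s
Outflow: F_out = 6.37 × 31.1 = 198.107 mm·m/s
Steady-state rate R = (F_in − F_out)/L = (299.406 − 198.107) / 224000 m = 4.522e-04 mm/s.
R = 4.522e-04 × 3600 = 1.63 mm/hr.
Over 15 h: total = 1.63 × 15 = 24.45 ≈ 24 mm.

R ≈ 1.63 mm/hr; total ≈ 24 mm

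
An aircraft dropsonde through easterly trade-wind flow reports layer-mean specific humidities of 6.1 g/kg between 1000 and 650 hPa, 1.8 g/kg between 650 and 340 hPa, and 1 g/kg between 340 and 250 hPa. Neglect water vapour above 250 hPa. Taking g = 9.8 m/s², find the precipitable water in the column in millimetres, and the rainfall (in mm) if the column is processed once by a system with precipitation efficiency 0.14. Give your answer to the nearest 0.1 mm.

PW ≈ 28.4 mm; rainfall ≈ 4.0 mm

Precipitable water is the column-integrated vapour mass per unit area: PW = (1/g) Σ q̄ Δp, with q in kg/kg and Δp in Pa (1 kg/m² of water = 1 mm).
Layer 1000–650 hPa: Δp = 350 hPa = 35000 Pa, q̄ = 0.0061 kg/kg → 0.0061 × 35000 / 9.8 = 21.79 mm
Layer 650–340 hPa: Δp = 310 hPa = 31000 Pa, q̄ = 0.0018 kg/kg → 0.0018 × 31000 / 9.8 = 5.69 mm
Layer 340–250 hPa: Δp = 90 hPa = 9000 Pa, q̄ = 0.001 kg/kg → 0.001 × 9000 / 9.8 = 0.92 mm
PW = 21.79 + 5.69 + 0.92 = 28.40 ≈ 28.4 mm.
Rainfall = ε × PW = 0.14 × 28.4 = 4.0 mm.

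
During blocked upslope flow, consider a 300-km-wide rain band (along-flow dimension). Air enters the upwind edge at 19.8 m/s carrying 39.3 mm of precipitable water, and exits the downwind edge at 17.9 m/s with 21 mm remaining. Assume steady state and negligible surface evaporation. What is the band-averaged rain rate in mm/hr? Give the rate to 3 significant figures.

R ≈ 4.83 mm/hr

Column moisture flux per unit crosswind length is F = V × PW.
Inflow: F_in = 19.8 × 39.3 = 778.14 mm·m/s
Outflow: F_out = 17.9 × 21 = 375.9 mm·m/s
Steady-state rate R = (F_in − F_out)/L = (778.14 − 375.9) / 300000 m = 1.341e-03 mm/s.
R = 1.341e-03 × 3600 = 4.83 mm/hr.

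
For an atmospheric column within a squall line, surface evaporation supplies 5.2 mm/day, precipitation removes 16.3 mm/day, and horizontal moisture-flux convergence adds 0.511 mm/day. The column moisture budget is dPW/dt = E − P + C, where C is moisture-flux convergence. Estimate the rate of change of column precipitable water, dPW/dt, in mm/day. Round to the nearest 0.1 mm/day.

dPW/dt = E − P + C = 5.2 − 16.3 + (0.511) = -10.6 mm/day.

dPW/dt ≈ -10.6 mm/day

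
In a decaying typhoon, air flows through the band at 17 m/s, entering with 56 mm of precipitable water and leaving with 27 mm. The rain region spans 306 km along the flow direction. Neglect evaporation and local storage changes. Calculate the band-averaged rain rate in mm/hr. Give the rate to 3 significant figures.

Column moisture flux per unit crosswind length is F = V × PW.
Inflow: F_in = 17 × 56 = 952 mm·m/s
Outflow: F_out = 17 × 27 = 459 mm·m/s
Steady-state rate R = (F_in − F_out)/L = (952 − 459) / 306000 m = 1.611e-03 mm/s.
R = 1.611e-03 × 3600 = 5.80 mm/hr.

R ≈ 5.80 mm/hr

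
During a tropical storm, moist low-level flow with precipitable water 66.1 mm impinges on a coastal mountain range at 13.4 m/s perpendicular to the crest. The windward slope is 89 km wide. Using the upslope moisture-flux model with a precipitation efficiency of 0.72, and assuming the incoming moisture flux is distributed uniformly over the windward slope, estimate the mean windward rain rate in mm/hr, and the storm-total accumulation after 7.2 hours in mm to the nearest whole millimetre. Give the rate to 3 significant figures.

Incoming column moisture flux per unit ridge length: F = V × PW = 13.4 × 66.1 = 885.74 mm·m/s.
Spread over the 89 km slope with efficiency ε = 0.72: R = ε·F/W = 0.72 × 885.74 / 89000 m = 7.166e-03 mm/s.
R = 7.166e-03 × 3600 = 25.8 mm/hr.
Over 7.2 h: total = 25.8 × 7.2 = 185.76 ≈ 186 mm.

R ≈ 25.8 mm/hr; total ≈ 186 mm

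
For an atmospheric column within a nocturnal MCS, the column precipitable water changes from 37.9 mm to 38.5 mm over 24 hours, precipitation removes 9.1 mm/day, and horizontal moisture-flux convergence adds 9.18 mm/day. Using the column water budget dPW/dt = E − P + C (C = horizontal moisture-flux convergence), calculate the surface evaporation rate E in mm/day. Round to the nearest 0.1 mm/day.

E ≈ 0.5 mm/day

dPW/dt = (38.5 − 37.9) mm / (24/24 day) = +0.600 mm/day.
E = dPW/dt + P − C = (+0.600) + 9.1 − (9.18) = 0.5 mm/day.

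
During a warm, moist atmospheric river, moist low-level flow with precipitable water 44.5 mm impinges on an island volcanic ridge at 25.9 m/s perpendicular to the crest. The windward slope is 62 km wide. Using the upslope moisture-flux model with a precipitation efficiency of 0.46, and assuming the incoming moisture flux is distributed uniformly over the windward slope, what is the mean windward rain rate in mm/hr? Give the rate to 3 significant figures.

R ≈ 30.8 mm/hr

Incoming column moisture flux per unit ridge length: F = V × PW = 25.9 × 44.5 = 1152.55 mm·m/s.
Spread over the 62 km slope with efficiency ε = 0.46: R = ε·F/W = 0.46 × 1152.55 / 62000 m = 8.551e-03 mm/s.
R = 8.551e-03 × 3600 = 30.8 mm/hr.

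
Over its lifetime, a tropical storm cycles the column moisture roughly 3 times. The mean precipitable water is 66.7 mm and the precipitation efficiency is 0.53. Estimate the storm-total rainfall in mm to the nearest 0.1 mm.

rainfall ≈ 106.1 mm

Each cycle deposits ε × PW = 0.53 × 66.7 = 35.351 mm.
Over 3 cycles: 3 × 35.351 = 106.1 mm.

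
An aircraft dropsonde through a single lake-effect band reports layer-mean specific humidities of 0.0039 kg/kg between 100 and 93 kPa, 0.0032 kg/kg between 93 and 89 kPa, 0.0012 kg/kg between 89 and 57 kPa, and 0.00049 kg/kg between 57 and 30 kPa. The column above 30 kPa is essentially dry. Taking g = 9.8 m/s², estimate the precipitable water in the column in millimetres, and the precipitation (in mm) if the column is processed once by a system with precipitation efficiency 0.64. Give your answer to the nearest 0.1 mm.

Precipitable water is the column-integrated vapour mass per unit area: PW = (1/g) Σ q̄ Δp, with q in kg/kg and Δp in Pa (1 kg/m² of water = 1 mm).
Layer 100–93 kPa: Δp = 70 hPa = 7000 Pa, q̄ = 0.0039 kg/kg → 0.0039 × 7000 / 9.8 = 2.79 mm
Layer 93–89 kPa: Δp = 40 hPa = 4000 Pa, q̄ = 0.0032 kg/kg → 0.0032 × 4000 / 9.8 = 1.31 mm
Layer 89–57 kPa: Δp = 320 hPa = 32000 Pa, q̄ = 0.0012 kg/kg → 0.0012 × 32000 / 9.8 = 3.92 mm
Layer 57–30 kPa: Δp = 270 hPa = 27000 Pa, q̄ = 0.00049 kg/kg → 0.00049 × 27000 / 9.8 = 1.35 mm
PW = 2.79 + 1.31 + 3.92 + 1.35 = 9.37 ≈ 9.4 mm.
Precipitation = ε × PW = 0.64 × 9.4 = 6.0 mm.

PW ≈ 9.4 mm; precipitation ≈ 6.0 mm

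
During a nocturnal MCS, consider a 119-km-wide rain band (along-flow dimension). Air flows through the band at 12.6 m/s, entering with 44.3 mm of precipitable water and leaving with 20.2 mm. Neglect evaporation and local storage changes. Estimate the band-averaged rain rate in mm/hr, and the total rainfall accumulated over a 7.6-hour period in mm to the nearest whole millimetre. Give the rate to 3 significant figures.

R ≈ 9.19 mm/hr; total ≈ 70 mm

Column moisture flux per unit crosswind length is F = V × PW.
Inflow: F_in = 12.6 × 44.3 = 558.18 mm·m/s
Outflow: F_out = 12.6 × 20.2 = 254.52 mm·m/s
Steady-state rate R = (F_in − F_out)/L = (558.18 − 254.52) / 119000 m = 2.552e-03 mm/s.
R = 2.552e-03 × 3600 = 9.19 mm/hr.
Over 7.6 h: total = 9.19 × 7.6 = 69.844 ≈ 70 mm.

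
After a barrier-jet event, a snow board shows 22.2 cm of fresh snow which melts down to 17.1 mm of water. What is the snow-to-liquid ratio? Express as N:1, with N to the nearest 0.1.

ratio ≈ 13.0

Ratio = snow depth / SWE = 222 mm / 17.1 mm = 13.0, i.e. 13.0:1.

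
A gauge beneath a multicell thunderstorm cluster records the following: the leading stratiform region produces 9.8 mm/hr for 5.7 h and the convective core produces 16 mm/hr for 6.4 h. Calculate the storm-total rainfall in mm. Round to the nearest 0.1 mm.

total ≈ 158.3 mm

Total = Σ Rᵢ Δtᵢ = 9.8 × 5.7 + 16 × 6.4
      = 55.86 + 102.4 = 158.3 mm.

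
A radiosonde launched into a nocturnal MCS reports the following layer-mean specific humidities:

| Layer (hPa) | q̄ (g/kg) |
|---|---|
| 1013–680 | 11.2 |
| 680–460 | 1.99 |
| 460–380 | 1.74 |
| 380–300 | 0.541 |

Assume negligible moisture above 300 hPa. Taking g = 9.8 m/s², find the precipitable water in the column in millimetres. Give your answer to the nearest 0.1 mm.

Precipitable water is the column-integrated vapour mass per unit area: PW = (1/g) Σ q̄ Δp, with q in kg/kg and Δp in Pa (1 kg/m² of water = 1 mm).
Layer 1013–680 hPa: Δp = 333 hPa = 33300 Pa, q̄ = 0.0112 kg/kg → 0.0112 × 33300 / 9.8 = 38.06 mm
Layer 680–460 hPa: Δp = 220 hPa = 22000 Pa, q̄ = 0.00199 kg/kg → 0.00199 × 22000 / 9.8 = 4.47 mm
Layer 460–380 hPa: Δp = 80 hPa = 8000 Pa, q̄ = 0.00174 kg/kg → 0.00174 × 8000 / 9.8 = 1.42 mm
Layer 380–300 hPa: Δp = 80 hPa = 8000 Pa, q̄ = 0.000541 kg/kg → 0.000541 × 8000 / 9.8 = 0.44 mm
PW = 38.06 + 4.47 + 1.42 + 0.44 = 44.39 ≈ 44.4 mm.

PW ≈ 44.4 mm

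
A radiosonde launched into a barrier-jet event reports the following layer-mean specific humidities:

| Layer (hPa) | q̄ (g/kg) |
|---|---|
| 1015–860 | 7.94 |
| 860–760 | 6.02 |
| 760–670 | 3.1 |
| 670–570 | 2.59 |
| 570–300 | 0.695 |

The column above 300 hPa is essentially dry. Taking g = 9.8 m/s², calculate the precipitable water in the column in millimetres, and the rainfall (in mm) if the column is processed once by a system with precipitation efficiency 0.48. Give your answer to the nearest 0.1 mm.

Precipitable water is the column-integrated vapour mass per unit area: PW = (1/g) Σ q̄ Δp, with q in kg/kg and Δp in Pa (1 kg/m² of water = 1 mm).
Layer 1015–860 hPa: Δp = 155 hPa = 15500 Pa, q̄ = 0.00794 kg/kg → 0.00794 × 15500 / 9.8 = 12.56 mm
Layer 860–760 hPa: Δp = 100 hPa = 10000 Pa, q̄ = 0.00602 kg/kg → 0.00602 × 10000 / 9.8 = 6.14 mm
Layer 760–670 hPa: Δp = 90 hPa = 9000 Pa, q̄ = 0.0031 kg/kg → 0.0031 × 9000 / 9.8 = 2.85 mm
Layer 670–570 hPa: Δp = 100 hPa = 10000 Pa, q̄ = 0.00259 kg/kg → 0.00259 × 10000 / 9.8 = 2.64 mm
Layer 570–300 hPa: Δp = 270 hPa = 27000 Pa, q̄ = 0.000695 kg/kg → 0.000695 × 27000 / 9.8 = 1.91 mm
PW = 12.56 + 6.14 + 2.85 + 2.64 + 1.91 = 26.10 ≈ 26.1 mm.
Rainfall = ε × PW = 0.48 × 26.1 = 12.5 mm.

PW ≈ 26.1 mm; rainfall ≈ 12.5 mm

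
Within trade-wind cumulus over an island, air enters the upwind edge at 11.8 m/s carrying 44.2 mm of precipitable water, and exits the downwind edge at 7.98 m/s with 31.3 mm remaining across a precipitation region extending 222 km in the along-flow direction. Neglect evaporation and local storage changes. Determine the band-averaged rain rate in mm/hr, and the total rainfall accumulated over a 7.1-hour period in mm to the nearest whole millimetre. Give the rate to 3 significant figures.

Column moisture flux per unit crosswind length is F = V × PW.
Inflow: F_in = 11.8 × 44.2 = 521.56 mm·m/s
Outflow: F_out = 7.98 × 31.3 = 249.774 mm·m/s
Steady-state rate R = (F_in − F_out)/L = (521.56 − 249.774) / 222000 m = 1.224e-03 mm/s.
R = 1.224e-03 × 3600 = 4.41 mm/hr.
Over 7.1 h: total = 4.41 × 7.1 = 31.311 ≈ 31 mm.

R ≈ 4.41 mm/hr; total ≈ 31 mm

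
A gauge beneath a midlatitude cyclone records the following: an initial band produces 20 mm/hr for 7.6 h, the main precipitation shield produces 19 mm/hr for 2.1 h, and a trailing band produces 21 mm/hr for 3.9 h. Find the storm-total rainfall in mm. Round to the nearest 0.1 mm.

total ≈ 273.8 mm

Total = Σ Rᵢ Δtᵢ = 20 × 7.6 + 19 × 2.1 + 21 × 3.9
      = 152 + 39.9 + 81.9 = 273.8 mm.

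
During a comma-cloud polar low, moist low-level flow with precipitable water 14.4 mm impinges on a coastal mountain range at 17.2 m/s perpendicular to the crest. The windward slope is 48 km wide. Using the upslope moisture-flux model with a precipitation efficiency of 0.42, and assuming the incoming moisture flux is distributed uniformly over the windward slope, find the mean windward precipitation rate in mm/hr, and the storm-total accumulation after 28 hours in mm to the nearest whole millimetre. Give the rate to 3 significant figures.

R ≈ 7.80 mm/hr; total ≈ 218 mm

Incoming column moisture flux per unit ridge length: F = V × PW = 17.2 × 14.4 = 247.68 mm·m/s.
Spread over the 48 km slope with efficiency ε = 0.42: R = ε·F/W = 0.42 × 247.68 / 48000 m = 2.167e-03 mm/s.
R = 2.167e-03 × 3600 = 7.80 mm/hr.
Over 28 h: total = 7.80 × 28 = 218.4 ≈ 218 mm.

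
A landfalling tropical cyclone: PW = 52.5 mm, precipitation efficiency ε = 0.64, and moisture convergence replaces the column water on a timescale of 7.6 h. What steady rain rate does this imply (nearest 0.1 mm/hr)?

R ≈ 4.4 mm/hr

Each overturning extracts ε × PW = 0.64 × 52.5 = 33.6 mm.
Rate = ε·PW / τ = 33.6 / 7.6 h = 4.4 mm/hr.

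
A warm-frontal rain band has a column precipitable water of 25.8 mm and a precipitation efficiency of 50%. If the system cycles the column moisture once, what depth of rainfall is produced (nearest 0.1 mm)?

rainfall ≈ 12.9 mm

Rainfall = ε × PW = 0.50 × 25.8 = 12.9 mm.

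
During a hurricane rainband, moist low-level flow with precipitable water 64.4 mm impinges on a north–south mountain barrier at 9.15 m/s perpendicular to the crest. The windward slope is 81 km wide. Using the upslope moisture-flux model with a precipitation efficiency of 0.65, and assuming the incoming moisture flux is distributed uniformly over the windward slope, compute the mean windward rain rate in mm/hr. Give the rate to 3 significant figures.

R ≈ 17.0 mm/hr

Incoming column moisture flux per unit ridge length: F = V × PW = 9.15 × 64.4 = 589.26 mm·m/s.
Spread over the 81 km slope with efficiency ε = 0.65: R = ε·F/W = 0.65 × 589.26 / 81000 m = 4.729e-03 mm/s.
R = 4.729e-03 × 3600 = 17.0 mm/hr.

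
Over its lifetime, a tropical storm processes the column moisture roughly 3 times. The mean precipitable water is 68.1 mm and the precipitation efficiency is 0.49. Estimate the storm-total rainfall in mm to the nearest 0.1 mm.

Each cycle deposits ε × PW = 0.49 × 68.1 = 33.369 mm.
Over 3 cycles: 3 × 33.369 = 100.1 mm.

rainfall ≈ 100.1 mm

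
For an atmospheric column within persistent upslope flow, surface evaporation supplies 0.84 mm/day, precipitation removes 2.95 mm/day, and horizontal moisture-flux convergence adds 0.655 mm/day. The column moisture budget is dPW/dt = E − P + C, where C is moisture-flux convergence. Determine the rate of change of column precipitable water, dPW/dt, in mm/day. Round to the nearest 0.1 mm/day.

dPW/dt ≈ -1.5 mm/day

dPW/dt = E − P + C = 0.84 − 2.95 + (0.655) = -1.5 mm/day.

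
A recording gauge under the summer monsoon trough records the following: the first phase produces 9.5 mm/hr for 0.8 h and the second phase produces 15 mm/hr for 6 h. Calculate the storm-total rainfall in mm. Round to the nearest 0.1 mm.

Total = Σ Rᵢ Δtᵢ = 9.5 × 0.8 + 15 × 6
      = 7.6 + 90 = 97.6 mm.

total ≈ 97.6 mm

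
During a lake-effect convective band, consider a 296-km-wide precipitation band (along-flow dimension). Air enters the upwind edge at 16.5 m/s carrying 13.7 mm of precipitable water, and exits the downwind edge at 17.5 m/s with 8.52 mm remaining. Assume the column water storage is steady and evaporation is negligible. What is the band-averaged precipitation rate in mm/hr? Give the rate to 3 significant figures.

R ≈ 0.936 mm/hr

Column moisture flux per unit crosswind length is F = V × PW.
Inflow: F_in = 16.5 × 13.7 = 226.05 mm·m/s
Outflow: F_out = 17.5 × 8.52 = 149.1 mm·m/s
Steady-state rate R = (F_in − F_out)/L = (226.05 − 149.1) / 296000 m = 2.600e-04 mm/s.
R = 2.600e-04 × 3600 = 0.936 mm/hr.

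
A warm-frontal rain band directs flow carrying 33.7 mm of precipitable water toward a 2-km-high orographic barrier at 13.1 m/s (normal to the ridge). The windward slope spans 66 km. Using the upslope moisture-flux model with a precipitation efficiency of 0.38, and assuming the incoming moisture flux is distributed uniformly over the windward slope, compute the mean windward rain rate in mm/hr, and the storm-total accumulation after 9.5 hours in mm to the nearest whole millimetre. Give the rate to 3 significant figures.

Incoming column moisture flux per unit ridge length: F = V × PW = 13.1 × 33.7 = 441.47 mm·m/s.
Spread over the 66 km slope with efficiency ε = 0.38: R = ε·F/W = 0.38 × 441.47 / 66000 m = 2.542e-03 mm/s.
R = 2.542e-03 × 3600 = 9.15 mm/hr.
Over 9.5 h: total = 9.15 × 9.5 = 86.925 ≈ 87 mm.

R ≈ 9.15 mm/hr; total ≈ 87 mm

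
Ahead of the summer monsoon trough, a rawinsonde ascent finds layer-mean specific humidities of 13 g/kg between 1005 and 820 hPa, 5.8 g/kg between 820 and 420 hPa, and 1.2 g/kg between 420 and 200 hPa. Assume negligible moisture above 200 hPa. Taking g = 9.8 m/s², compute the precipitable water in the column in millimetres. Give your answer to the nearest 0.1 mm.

Precipitable water is the column-integrated vapour mass per unit area: PW = (1/g) Σ q̄ Δp, with q in kg/kg and Δp in Pa (1 kg/m² of water = 1 mm).
Layer 1005–820 hPa: Δp = 185 hPa = 18500 Pa, q̄ = 0.013 kg/kg → 0.013 × 18500 / 9.8 = 24.54 mm
Layer 820–420 hPa: Δp = 400 hPa = 40000 Pa, q̄ = 0.0058 kg/kg → 0.0058 × 40000 / 9.8 = 23.67 mm
Layer 420–200 hPa: Δp = 220 hPa = 22000 Pa, q̄ = 0.0012 kg/kg → 0.0012 × 22000 / 9.8 = 2.69 mm
PW = 24.54 + 23.67 + 2.69 = 50.90 ≈ 50.9 mm.

PW ≈ 50.9 mm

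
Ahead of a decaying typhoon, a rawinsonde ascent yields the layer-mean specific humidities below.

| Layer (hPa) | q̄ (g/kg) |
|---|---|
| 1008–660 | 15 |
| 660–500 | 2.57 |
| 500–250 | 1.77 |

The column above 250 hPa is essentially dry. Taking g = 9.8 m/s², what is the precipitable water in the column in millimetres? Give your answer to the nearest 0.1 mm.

PW ≈ 62.0 mm

Precipitable water is the column-integrated vapour mass per unit area: PW = (1/g) Σ q̄ Δp, with q in kg/kg and Δp in Pa (1 kg/m² of water = 1 mm).
Layer 1008–660 hPa: Δp = 348 hPa = 34800 Pa, q̄ = 0.015 kg/kg → 0.015 × 34800 / 9.8 = 53.27 mm
Layer 660–500 hPa: Δp = 160 hPa = 16000 Pa, q̄ = 0.00257 kg/kg → 0.00257 × 16000 / 9.8 = 4.20 mm
Layer 500–250 hPa: Δp = 250 hPa = 25000 Pa, q̄ = 0.00177 kg/kg → 0.00177 × 25000 / 9.8 = 4.52 mm
PW = 53.27 + 4.20 + 4.52 = 61.99 ≈ 62.0 mm.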